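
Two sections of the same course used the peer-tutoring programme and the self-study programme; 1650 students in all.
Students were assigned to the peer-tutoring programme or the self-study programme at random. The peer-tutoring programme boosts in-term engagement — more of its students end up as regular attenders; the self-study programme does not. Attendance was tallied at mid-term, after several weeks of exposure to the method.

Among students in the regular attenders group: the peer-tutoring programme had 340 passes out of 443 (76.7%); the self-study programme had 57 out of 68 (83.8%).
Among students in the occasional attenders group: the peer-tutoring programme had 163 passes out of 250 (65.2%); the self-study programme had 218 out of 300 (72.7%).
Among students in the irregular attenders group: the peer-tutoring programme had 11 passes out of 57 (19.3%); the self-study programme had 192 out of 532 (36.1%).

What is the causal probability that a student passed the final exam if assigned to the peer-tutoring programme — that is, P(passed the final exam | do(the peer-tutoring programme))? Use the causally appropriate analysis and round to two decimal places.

0.69

Stratifying would compare teaching methods among students the teaching methods themselves sorted into mid-term attendance groups — a form of selection on an intermediate. The unconditioned pooled rates give the total causal effect.
So P(outcome | do(the peer-tutoring programme)) is just the pooled rate for the peer-tutoring programme: 514/750 = 0.685.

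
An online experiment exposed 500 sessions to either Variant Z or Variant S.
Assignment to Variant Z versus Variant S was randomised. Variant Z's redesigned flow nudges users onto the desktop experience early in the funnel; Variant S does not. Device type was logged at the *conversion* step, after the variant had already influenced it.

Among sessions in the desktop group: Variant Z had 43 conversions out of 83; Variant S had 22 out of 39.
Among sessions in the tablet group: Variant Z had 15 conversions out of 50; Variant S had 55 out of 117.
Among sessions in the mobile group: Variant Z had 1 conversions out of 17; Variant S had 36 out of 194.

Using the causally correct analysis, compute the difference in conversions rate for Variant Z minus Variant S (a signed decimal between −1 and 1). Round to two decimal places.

+0.07

Variant S is higher inside every device type stratum but Variant Z is higher in aggregate. Whether to stratify depends on how device type relates to the variant.
Device type is recorded after the variant and is itself shifted by it — it sits on the causal path from variant to outcome. Conditioning on a mediator would strip out part of the effect we want; the pooled comparison gives the total causal effect.
The causal difference is the pooled difference: 0.393 − 0.323 = +0.070.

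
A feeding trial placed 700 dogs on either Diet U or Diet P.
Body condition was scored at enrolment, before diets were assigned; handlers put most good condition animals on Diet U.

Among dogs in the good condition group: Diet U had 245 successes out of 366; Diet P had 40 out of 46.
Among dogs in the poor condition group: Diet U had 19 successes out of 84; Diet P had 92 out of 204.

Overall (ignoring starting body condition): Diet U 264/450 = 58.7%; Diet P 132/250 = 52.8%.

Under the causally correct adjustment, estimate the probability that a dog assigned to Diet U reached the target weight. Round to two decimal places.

0.49

Within every starting body condition level Diet P has the higher rate, yet pooled Diet U does — Simpson's reversal.
The imbalance in starting body condition arose from how dogs were allocated, not from anything the diet did; and starting body condition independently affects the outcome. The pooled gap is confounded — condition on starting body condition.
Standardising Diet U to the population starting body condition mix: 0.589·245/366 + 0.411·19/84 = 0.487.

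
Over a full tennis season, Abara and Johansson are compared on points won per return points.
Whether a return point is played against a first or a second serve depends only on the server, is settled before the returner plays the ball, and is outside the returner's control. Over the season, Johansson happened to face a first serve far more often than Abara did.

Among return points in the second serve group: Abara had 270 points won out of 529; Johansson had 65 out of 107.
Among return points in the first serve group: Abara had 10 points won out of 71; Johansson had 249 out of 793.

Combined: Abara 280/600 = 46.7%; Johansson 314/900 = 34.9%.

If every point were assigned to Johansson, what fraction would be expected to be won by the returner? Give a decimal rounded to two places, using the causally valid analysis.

Since serve type is a pre-existing factor (not a product of the player) and it affects the outcome on its own, it is a confounder. The stratified rates, not the pooled rate, identify the causal effect.
Standardising Johansson to the population serve type mix: 0.424·65/107 + 0.576·249/793 = 0.438.

0.44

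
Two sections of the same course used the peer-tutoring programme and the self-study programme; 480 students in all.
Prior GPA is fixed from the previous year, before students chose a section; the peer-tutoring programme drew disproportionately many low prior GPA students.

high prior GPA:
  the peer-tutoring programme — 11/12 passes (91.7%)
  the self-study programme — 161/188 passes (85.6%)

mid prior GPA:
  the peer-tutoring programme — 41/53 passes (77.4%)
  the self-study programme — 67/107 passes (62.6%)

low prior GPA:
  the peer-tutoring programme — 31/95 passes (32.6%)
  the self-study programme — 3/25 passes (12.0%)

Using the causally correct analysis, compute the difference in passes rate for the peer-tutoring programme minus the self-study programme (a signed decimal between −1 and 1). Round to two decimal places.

+0.13

The imbalance in prior GPA band arose from how students were allocated, not from anything the teaching method did; and prior GPA band independently affects the outcome. The pooled gap is confounded — condition on prior GPA band.
Adjusting over the population distribution of prior GPA band: 0.417·(0.917−0.856) + 0.333·(0.774−0.626) + 0.250·(0.326−0.120) = +0.126.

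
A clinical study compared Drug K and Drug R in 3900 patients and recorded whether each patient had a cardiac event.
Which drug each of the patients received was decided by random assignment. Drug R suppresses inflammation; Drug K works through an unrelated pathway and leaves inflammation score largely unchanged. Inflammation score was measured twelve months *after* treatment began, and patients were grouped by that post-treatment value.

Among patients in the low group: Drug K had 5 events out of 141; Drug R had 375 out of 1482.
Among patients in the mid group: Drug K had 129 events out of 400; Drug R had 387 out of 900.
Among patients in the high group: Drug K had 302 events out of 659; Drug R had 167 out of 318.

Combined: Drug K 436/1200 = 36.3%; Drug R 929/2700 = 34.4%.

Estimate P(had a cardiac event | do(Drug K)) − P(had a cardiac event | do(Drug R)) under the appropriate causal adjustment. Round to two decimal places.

Stratifying would compare drugs among patients the drugs themselves sorted into inflammation score groups — a form of selection on an intermediate. The unconditioned pooled rates give the total causal effect.
The causal difference is the pooled difference: 0.363 − 0.344 = +0.019.

+0.02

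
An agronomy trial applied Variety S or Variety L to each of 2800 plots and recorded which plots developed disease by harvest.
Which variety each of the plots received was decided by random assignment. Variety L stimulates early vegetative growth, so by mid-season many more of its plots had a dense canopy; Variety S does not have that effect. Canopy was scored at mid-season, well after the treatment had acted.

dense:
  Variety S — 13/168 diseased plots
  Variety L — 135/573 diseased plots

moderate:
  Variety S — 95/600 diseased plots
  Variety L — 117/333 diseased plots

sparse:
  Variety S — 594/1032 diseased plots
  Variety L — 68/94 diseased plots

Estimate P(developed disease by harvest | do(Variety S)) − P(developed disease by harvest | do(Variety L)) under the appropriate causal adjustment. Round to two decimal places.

Stratifying would compare varietys among plots the varietys themselves sorted into mid-season canopy groups — a form of selection on an intermediate. The unconditioned pooled rates give the total causal effect.
The causal difference is the pooled difference: 0.390 − 0.320 = +0.070.

+0.07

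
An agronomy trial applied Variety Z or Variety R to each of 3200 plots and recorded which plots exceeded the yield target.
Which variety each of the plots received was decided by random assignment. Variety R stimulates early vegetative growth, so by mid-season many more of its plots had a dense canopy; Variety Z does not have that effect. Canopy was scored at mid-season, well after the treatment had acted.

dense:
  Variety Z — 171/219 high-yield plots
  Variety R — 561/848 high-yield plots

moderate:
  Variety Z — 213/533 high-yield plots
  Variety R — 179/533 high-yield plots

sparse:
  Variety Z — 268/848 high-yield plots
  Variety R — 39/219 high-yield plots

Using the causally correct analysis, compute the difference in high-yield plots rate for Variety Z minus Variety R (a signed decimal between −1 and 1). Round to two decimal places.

Mid-season canopy here is a post-treatment variable shaped by the variety; conditioning on it would introduce bias rather than remove it. The overall comparison is the causal one.
The causal difference is the pooled difference: 0.407 − 0.487 = -0.079.

-0.08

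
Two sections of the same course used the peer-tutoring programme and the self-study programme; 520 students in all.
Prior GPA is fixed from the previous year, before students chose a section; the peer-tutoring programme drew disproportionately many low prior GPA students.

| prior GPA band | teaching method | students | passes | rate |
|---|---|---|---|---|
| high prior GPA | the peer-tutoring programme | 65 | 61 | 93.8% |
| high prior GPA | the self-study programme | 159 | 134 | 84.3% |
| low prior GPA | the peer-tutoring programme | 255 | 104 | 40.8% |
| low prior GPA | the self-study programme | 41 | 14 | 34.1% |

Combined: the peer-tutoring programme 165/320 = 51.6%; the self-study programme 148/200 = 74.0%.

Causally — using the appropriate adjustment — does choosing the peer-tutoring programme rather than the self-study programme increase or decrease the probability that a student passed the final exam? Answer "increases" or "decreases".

increases

The prior GPA band-specific comparison favours the peer-tutoring programme throughout, but the pooled figures favour the self-study programme. The question is whether to condition on prior GPA band.
Here prior GPA band is a common cause — it drives both which teaching method a case falls under and the outcome. The crude comparison mixes populations; the stratum-specific rates are the causally relevant ones.
Within each level — high prior GPA: 93.8% vs 84.3%; low prior GPA: 40.8% vs 34.1% — the peer-tutoring programme is higher every time.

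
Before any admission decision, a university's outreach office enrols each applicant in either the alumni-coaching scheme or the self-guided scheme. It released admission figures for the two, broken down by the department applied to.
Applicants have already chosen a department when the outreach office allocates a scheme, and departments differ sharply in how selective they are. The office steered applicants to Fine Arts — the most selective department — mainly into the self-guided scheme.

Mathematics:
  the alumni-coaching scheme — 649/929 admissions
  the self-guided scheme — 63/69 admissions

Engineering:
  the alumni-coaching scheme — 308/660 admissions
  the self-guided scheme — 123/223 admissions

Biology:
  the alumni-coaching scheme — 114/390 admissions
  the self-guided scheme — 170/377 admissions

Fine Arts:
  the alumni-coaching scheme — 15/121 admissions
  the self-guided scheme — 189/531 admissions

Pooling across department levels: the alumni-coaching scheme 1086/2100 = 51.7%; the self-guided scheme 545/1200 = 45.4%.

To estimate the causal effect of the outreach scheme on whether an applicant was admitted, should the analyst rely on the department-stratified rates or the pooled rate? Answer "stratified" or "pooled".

The stratified and pooled comparisons disagree (the self-guided scheme wins within each department; the alumni-coaching scheme wins overall), so the answer turns on the causal role of department.
Nothing the outreach scheme does changes department; the imbalance is an allocation artefact. With department also predicting the outcome, the pooled figure is confounded, and the within-stratum comparison is the causal one.
Within each level — Mathematics: 69.9% vs 91.3%; Engineering: 46.7% vs 55.2%; Biology: 29.2% vs 45.1%; Fine Arts: 12.4% vs 35.6% — the self-guided scheme is higher every time.

stratified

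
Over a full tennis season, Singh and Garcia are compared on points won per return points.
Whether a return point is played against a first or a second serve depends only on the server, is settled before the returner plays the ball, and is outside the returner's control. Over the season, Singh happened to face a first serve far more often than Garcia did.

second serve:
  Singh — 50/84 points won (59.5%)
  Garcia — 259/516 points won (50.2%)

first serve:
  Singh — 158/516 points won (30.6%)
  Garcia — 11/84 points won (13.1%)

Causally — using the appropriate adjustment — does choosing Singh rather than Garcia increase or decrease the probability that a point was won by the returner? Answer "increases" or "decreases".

increases

The stratified and pooled comparisons disagree (Singh wins within each serve type; Garcia wins overall), so the answer turns on the causal role of serve type.
Serve type differs across players for reasons unrelated to any effect of the player itself, and it separately predicts the outcome — a classic confounder. We must compare within serve type levels.
Within each level — second serve: 59.5% vs 50.2%; first serve: 30.6% vs 13.1% — Singh is higher every time.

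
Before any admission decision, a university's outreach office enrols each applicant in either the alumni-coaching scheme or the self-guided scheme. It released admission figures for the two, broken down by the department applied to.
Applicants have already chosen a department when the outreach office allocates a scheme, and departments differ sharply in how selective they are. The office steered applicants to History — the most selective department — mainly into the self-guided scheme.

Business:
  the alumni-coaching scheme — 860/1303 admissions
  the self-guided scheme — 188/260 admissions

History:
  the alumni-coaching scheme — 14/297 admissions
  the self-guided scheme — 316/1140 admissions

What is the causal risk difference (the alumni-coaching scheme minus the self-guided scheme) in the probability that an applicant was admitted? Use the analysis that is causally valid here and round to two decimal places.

Since department is a pre-existing factor (not a product of the outreach scheme) and it affects the outcome on its own, it is a confounder. The stratified rates, not the pooled rate, identify the causal effect.
Adjusting over the population distribution of department: 0.521·(0.660−0.723) + 0.479·(0.047−0.277) = -0.143.

-0.14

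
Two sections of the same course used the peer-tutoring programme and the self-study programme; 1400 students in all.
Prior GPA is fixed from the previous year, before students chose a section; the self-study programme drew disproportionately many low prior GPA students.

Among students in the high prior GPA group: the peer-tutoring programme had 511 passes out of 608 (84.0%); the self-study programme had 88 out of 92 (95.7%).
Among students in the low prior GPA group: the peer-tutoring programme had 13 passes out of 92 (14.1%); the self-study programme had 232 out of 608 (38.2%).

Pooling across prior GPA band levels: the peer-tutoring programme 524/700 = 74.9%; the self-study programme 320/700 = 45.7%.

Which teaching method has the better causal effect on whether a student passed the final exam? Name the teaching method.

the self-study programme

Here prior GPA band is a common cause — it drives both which teaching method a case falls under and the outcome. The crude comparison mixes populations; the stratum-specific rates are the causally relevant ones.
Within each level — high prior GPA: 84.0% vs 95.7%; low prior GPA: 14.1% vs 38.2% — the self-study programme is higher every time.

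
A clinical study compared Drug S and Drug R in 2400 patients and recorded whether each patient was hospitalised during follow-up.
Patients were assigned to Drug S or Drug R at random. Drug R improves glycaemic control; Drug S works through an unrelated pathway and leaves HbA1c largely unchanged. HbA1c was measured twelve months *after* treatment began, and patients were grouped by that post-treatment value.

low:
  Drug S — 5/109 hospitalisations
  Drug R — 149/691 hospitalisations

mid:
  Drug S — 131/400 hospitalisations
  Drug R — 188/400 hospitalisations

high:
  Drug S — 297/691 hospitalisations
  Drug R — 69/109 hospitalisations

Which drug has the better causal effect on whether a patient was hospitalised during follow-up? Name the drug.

Drug R

Stratifying would compare drugs among patients the drugs themselves sorted into HbA1c groups — a form of selection on an intermediate. The unconditioned pooled rates give the total causal effect.
Pooled: Drug S 36.1% vs Drug R 33.8%; Drug R is lower overall.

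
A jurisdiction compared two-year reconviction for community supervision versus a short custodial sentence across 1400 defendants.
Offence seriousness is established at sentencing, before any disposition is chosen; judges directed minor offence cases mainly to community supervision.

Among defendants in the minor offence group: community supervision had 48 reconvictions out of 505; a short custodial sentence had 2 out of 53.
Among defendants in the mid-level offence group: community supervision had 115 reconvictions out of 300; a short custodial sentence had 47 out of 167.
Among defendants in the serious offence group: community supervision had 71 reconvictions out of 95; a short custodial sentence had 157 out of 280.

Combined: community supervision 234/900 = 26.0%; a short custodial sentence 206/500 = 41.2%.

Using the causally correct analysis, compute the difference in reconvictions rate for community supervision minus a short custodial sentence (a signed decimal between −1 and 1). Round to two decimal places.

+0.11

a short custodial sentence is lower inside every offence seriousness stratum but community supervision is lower in aggregate. Whether to stratify depends on how offence seriousness relates to the disposition.
Offence seriousness satisfies the back-door criterion: it is not a descendant of the disposition, and it blocks the spurious path from disposition to outcome. Adjusting for it (i.e., using the within-offence seriousness rates) gives the causal effect.
Adjusting over the population distribution of offence seriousness: 0.399·(0.095−0.038) + 0.334·(0.383−0.281) + 0.268·(0.747−0.561) = +0.107.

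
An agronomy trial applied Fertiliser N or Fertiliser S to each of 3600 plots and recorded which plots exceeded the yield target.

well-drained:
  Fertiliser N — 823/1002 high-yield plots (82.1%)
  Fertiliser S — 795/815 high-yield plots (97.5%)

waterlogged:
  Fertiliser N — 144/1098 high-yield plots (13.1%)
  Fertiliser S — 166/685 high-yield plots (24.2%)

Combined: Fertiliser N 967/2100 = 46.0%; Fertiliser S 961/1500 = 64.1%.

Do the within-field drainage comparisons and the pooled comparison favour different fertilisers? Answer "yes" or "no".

Within each field drainage level (well-drained 82.1% vs 97.5%; waterlogged 13.1% vs 24.2%), Fertiliser S has the higher rate every time. Pooled: 46.0% vs 64.1% — Fertiliser S has the higher rate overall. They agree.

no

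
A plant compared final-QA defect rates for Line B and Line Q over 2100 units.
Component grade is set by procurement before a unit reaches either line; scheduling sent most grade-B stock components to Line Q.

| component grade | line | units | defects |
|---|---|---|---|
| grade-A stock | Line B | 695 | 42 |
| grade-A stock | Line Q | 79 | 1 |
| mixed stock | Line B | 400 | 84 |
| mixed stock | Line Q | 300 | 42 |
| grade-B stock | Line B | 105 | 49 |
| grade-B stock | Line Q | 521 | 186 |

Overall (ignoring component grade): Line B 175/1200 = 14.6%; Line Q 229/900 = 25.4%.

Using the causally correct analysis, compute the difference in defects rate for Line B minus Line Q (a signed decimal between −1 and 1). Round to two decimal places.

Line Q is lower inside every component grade stratum but Line B is lower in aggregate. Whether to stratify depends on how component grade relates to the line.
The imbalance in component grade arose from how units were allocated, not from anything the line did; and component grade independently affects the outcome. The pooled gap is confounded — condition on component grade.
Adjusting over the population distribution of component grade: 0.369·(0.060−0.013) + 0.333·(0.210−0.140) + 0.298·(0.467−0.357) = +0.074.

+0.07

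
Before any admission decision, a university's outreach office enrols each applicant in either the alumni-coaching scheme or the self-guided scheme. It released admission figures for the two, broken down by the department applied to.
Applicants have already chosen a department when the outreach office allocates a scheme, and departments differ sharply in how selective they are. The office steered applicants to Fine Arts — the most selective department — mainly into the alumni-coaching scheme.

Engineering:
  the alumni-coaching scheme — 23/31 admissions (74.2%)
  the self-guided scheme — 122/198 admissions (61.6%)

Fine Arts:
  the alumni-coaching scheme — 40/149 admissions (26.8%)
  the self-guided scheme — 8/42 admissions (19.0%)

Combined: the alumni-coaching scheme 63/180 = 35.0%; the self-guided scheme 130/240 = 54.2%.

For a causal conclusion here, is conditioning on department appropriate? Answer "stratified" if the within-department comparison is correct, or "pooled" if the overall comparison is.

stratified

Department differs across outreach schemes for reasons unrelated to any effect of the outreach scheme itself, and it separately predicts the outcome — a classic confounder. We must compare within department levels.
Within each level — Engineering: 74.2% vs 61.6%; Fine Arts: 26.8% vs 19.0% — the alumni-coaching scheme is higher every time.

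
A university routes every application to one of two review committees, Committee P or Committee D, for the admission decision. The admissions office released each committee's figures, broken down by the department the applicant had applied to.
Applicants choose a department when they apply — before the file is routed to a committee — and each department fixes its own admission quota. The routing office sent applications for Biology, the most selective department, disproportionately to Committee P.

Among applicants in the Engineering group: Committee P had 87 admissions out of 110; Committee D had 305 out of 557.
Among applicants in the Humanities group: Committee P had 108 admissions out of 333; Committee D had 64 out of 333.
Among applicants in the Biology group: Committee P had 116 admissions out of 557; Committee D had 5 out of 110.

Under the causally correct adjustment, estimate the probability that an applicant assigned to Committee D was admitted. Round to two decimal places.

The imbalance in department arose from how applicants were allocated, not from anything the review committee did; and department independently affects the outcome. The pooled gap is confounded — condition on department.
Standardising Committee D to the population department mix: 0.334·305/557 + 0.333·64/333 + 0.334·5/110 = 0.262.

0.26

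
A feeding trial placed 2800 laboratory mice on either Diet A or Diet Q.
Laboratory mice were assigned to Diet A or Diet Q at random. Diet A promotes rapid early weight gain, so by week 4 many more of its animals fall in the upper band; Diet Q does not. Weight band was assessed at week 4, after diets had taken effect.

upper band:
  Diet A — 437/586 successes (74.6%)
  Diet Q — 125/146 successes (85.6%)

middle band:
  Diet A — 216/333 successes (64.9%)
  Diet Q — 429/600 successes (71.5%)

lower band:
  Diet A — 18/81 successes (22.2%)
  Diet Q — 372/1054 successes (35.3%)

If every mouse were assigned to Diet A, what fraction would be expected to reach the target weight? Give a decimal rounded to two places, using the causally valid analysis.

0.67

Diet Q is higher inside every week-4 weight band stratum but Diet A is higher in aggregate. Whether to stratify depends on how week-4 weight band relates to the diet.
Week-4 weight band is recorded after the diet and is itself shifted by it — it sits on the causal path from diet to outcome. Conditioning on a mediator would strip out part of the effect we want; the pooled comparison gives the total causal effect.
So P(outcome | do(Diet A)) is just the pooled rate for Diet A: 671/1000 = 0.671.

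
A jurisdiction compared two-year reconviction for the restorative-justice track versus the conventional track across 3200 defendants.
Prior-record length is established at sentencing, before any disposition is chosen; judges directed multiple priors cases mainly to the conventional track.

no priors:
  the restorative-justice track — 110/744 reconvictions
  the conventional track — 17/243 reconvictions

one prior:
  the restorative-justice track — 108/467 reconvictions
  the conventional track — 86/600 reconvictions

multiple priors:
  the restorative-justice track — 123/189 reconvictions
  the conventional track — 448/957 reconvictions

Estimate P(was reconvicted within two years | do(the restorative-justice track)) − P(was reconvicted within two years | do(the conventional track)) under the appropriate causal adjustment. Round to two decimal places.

Since prior-record length is a pre-existing factor (not a product of the disposition) and it affects the outcome on its own, it is a confounder. The stratified rates, not the pooled rate, identify the causal effect.
Adjusting over the population distribution of prior-record length: 0.308·(0.148−0.070) + 0.333·(0.231−0.143) + 0.358·(0.651−0.468) = +0.119.

+0.12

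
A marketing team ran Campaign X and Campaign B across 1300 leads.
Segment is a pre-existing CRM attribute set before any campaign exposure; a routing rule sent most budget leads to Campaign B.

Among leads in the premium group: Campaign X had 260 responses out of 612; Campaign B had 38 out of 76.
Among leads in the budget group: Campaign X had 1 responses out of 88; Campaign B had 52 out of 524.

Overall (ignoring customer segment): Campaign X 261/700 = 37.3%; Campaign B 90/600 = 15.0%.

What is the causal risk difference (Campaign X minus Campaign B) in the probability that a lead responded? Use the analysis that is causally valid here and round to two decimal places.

Here customer segment is a common cause — it drives both which campaign a case falls under and the outcome. The crude comparison mixes populations; the stratum-specific rates are the causally relevant ones.
Adjusting over the population distribution of customer segment: 0.529·(0.425−0.500) + 0.471·(0.011−0.099) = -0.081.

-0.08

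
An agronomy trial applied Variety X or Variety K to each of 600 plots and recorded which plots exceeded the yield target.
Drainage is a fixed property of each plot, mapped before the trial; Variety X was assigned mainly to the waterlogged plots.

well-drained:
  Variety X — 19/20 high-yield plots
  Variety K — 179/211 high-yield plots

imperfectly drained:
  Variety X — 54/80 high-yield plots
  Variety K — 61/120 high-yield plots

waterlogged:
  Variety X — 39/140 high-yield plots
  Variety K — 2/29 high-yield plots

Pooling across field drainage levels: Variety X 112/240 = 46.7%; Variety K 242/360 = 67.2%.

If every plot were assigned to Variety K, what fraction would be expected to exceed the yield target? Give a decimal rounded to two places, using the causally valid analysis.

0.52

Field drainage differs across varietys for reasons unrelated to any effect of the variety itself, and it separately predicts the outcome — a classic confounder. We must compare within field drainage levels.
Standardising Variety K to the population field drainage mix: 0.385·179/211 + 0.333·61/120 + 0.282·2/29 = 0.515.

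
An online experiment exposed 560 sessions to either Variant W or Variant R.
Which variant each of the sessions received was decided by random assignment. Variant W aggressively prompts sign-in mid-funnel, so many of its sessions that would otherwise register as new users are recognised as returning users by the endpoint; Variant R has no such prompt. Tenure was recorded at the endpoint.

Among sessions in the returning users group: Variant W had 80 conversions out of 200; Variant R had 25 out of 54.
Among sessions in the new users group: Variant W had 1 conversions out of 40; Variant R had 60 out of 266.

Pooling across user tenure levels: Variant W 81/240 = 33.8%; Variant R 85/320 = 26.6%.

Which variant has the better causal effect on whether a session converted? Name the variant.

Variant W

User tenure here is a post-treatment variable shaped by the variant; conditioning on it would introduce bias rather than remove it. The overall comparison is the causal one.
Pooled: Variant W 33.8% vs Variant R 26.6%; Variant W is higher overall.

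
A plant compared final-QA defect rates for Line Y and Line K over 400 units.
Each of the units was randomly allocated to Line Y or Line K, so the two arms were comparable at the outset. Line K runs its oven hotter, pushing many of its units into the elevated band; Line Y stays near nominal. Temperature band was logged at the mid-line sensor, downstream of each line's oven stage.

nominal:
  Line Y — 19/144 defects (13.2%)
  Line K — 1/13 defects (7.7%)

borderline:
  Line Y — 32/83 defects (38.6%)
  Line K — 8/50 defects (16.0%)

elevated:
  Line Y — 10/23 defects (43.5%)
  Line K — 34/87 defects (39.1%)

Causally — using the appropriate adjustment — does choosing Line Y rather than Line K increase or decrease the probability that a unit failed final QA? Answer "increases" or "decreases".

decreases

The distribution of in-process temperature band is itself part of what the line does — it is an intermediate outcome. Holding it fixed would remove that part of the effect; the total effect is the pooled difference.
Pooled: Line Y 24.4% vs Line K 28.7%; Line Y is lower overall.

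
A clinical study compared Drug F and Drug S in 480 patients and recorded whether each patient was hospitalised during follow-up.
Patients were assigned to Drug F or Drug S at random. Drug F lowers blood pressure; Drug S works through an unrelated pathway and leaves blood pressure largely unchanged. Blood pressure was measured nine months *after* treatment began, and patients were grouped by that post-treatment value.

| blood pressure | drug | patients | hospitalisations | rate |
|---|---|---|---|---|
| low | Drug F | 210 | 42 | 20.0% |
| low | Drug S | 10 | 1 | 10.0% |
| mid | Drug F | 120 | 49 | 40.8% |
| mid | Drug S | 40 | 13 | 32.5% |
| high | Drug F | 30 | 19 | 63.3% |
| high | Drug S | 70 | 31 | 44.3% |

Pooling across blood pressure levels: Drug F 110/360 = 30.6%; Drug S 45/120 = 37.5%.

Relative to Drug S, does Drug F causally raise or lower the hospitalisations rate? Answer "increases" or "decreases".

The stratified and pooled comparisons disagree (Drug S wins within each blood pressure; Drug F wins overall), so the answer turns on the causal role of blood pressure.
Blood pressure is recorded after the drug and is itself shifted by it — it sits on the causal path from drug to outcome. Conditioning on a mediator would strip out part of the effect we want; the pooled comparison gives the total causal effect.
Pooled: Drug F 30.6% vs Drug S 37.5%; Drug F is lower overall.

decreases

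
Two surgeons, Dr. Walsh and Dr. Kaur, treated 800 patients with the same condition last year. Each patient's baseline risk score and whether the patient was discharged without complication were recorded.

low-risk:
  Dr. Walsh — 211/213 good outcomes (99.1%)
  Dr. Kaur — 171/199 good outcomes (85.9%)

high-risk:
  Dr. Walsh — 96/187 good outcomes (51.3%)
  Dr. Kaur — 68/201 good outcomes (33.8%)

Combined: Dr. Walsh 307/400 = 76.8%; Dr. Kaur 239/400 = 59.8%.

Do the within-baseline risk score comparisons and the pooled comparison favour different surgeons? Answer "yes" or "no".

Within each baseline risk score level (low-risk 99.1% vs 85.9%; high-risk 51.3% vs 33.8%), Dr. Walsh has the higher rate every time. Pooled: 76.8% vs 59.8% — Dr. Walsh has the higher rate overall. They agree.

no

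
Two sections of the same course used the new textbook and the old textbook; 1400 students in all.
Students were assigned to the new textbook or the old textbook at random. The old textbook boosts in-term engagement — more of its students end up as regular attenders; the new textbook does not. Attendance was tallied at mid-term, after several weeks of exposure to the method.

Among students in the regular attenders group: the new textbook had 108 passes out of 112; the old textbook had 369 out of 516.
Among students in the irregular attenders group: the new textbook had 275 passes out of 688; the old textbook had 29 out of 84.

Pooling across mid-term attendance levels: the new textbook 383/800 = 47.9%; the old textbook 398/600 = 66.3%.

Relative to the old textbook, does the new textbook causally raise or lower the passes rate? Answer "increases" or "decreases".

decreases

Because the teaching method influences mid-term attendance, mid-term attendance is a post-treatment mediator, not a confounder. Stratifying on it would bias the estimate; the causal effect is the crude pooled difference.
Pooled: the new textbook 47.9% vs the old textbook 66.3%; the old textbook is higher overall.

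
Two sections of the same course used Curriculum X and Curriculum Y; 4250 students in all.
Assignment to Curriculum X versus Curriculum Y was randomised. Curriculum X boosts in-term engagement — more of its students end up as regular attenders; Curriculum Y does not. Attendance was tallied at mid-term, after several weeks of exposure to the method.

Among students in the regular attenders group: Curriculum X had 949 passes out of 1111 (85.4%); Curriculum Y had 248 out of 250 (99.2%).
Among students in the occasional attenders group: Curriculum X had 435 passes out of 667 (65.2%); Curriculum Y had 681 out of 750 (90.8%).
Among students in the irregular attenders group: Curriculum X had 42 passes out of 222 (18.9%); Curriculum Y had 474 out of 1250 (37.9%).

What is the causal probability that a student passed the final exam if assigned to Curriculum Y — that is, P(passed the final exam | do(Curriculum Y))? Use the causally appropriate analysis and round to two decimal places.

0.62

Mid-term attendance lies on the pathway teaching method → mid-term attendance → outcome, so adjusting for it blocks the indirect effect. For the total causal effect of teaching method, use the unadjusted pooled rates.
So P(outcome | do(Curriculum Y)) is just the pooled rate for Curriculum Y: 1403/2250 = 0.624.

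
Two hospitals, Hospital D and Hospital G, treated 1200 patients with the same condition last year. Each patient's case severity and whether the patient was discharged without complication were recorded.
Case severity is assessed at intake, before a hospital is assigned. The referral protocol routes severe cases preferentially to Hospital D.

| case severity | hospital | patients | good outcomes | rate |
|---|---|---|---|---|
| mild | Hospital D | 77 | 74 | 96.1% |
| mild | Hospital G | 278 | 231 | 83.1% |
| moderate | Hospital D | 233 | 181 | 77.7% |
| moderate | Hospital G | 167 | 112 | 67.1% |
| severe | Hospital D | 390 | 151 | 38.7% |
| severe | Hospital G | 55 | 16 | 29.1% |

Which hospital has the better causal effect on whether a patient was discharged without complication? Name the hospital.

Within every case severity level Hospital D has the higher rate, yet pooled Hospital G does — Simpson's reversal.
Nothing the hospital does changes case severity; the imbalance is an allocation artefact. With case severity also predicting the outcome, the pooled figure is confounded, and the within-stratum comparison is the causal one.
Within each level — mild: 96.1% vs 83.1%; moderate: 77.7% vs 67.1%; severe: 38.7% vs 29.1% — Hospital D is higher every time.

Hospital D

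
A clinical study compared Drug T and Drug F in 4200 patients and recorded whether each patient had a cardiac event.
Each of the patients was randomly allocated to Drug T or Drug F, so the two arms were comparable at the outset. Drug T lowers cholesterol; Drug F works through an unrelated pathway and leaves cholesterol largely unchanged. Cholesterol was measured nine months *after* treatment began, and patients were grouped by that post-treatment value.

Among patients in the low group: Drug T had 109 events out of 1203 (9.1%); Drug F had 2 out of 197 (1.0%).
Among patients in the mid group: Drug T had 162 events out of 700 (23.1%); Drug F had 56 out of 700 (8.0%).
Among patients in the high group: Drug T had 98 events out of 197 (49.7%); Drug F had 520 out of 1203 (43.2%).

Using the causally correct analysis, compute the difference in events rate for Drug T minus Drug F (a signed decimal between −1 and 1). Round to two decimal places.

Drug F is lower inside every cholesterol stratum but Drug T is lower in aggregate. Whether to stratify depends on how cholesterol relates to the drug.
Cholesterol lies on the pathway drug → cholesterol → outcome, so adjusting for it blocks the indirect effect. For the total causal effect of drug, use the unadjusted pooled rates.
The causal difference is the pooled difference: 0.176 − 0.275 = -0.100.

-0.10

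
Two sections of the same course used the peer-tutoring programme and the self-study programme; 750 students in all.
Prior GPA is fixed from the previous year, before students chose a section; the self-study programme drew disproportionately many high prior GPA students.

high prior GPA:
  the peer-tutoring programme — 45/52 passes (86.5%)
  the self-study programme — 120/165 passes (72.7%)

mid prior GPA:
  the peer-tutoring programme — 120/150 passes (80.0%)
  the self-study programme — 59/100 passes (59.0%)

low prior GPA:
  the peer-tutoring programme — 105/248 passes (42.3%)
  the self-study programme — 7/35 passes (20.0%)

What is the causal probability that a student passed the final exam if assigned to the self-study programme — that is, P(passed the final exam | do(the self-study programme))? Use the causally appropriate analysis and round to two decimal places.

0.48

Within every prior GPA band level the peer-tutoring programme has the higher rate, yet pooled the self-study programme does — Simpson's reversal.
Prior GPA band is set before the teaching method has any effect — it is not caused by the teaching method — and it independently drives the outcome. That makes it a confounder, so the causal comparison is within prior GPA band levels.
Standardising the self-study programme to the population prior GPA band mix: 0.289·120/165 + 0.333·59/100 + 0.377·7/35 = 0.483.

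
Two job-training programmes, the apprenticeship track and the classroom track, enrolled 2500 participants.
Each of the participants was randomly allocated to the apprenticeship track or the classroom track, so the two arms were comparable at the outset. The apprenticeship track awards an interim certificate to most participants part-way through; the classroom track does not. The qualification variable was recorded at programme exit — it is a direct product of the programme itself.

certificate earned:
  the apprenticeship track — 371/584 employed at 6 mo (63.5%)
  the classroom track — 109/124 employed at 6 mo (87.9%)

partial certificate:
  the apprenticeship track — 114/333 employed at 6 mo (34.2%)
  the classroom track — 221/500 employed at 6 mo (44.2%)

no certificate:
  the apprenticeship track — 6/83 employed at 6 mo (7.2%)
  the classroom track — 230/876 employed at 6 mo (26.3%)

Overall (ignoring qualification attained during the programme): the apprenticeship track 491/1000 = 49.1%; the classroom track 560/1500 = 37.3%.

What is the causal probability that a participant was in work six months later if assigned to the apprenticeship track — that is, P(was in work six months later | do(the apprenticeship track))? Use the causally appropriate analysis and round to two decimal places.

0.49

The stratified and pooled comparisons disagree (the classroom track wins within each qualification attained during the programme; the apprenticeship track wins overall), so the answer turns on the causal role of qualification attained during the programme.
Qualification attained during the programme lies on the pathway programme → qualification attained during the programme → outcome, so adjusting for it blocks the indirect effect. For the total causal effect of programme, use the unadjusted pooled rates.
So P(outcome | do(the apprenticeship track)) is just the pooled rate for the apprenticeship track: 491/1000 = 0.491.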